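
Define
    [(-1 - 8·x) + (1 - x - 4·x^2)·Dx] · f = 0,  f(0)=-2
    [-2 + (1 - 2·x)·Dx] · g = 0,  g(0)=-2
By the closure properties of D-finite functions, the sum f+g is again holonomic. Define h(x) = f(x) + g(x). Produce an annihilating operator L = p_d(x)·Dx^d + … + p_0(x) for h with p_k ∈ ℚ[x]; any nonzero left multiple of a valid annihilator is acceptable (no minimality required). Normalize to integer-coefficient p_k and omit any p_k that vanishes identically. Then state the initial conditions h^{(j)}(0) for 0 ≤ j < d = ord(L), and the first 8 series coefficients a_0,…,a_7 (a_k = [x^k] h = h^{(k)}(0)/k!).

f: a_k = -2, -2, -10, -18, -58, -130, -362, -882, …
g: a_k = -2, -4, -8, -16, -32, -64, -128, -256, …
Sum ⇒ L₀ = lclm(L_f,L_g) in ℚ(x)⟨Dx⟩.
L = (12 - 48·x + 192·x^2 - 128·x^3) + (-2 - 96·x^2 + 352·x^3 - 256·x^4)·Dx + (-1 + 11·x - 30·x^2 + 80·x^4 - 64·x^5)·Dx^2  (order 2).
h: a_k = -4, -6, -18, -34, -90, -194, -490, -1138, …
ICs: h(0) = -4, h′(0) = -6.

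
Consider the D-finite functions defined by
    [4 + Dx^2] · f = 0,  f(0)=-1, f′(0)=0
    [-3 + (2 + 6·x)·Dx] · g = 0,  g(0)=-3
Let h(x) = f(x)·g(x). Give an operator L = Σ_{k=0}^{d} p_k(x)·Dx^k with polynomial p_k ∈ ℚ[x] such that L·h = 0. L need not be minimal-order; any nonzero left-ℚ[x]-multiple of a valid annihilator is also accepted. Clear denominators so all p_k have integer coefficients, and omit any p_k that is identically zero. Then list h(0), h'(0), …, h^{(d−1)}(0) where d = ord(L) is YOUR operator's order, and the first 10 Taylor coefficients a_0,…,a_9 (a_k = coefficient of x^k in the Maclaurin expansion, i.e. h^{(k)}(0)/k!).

f: a_k = -1, 0, 2, 0, -2/3, 0, 4/45, 0, -2/315, 0, …
g: a_k = -3, -9/2, 27/8, -81/16, 1215/128, -5103/256, 45927/1024, -216513/2048, 8444007/32768, -42220035/65536, …
f·g: L₀ = L_f ⊗_s L_g, ord ≤ 2·1.
L = (43 + 96·x + 144·x^2) + (-12 - 36·x)·Dx + (4 + 24·x + 36·x^2)·Dx^2  (order 2).
h: a_k = 3, 9/2, -75/8, -63/16, -95/128, 3279/256, -435961/15360, 704789/10240, -598666367/3440640, 1022227369/2293760, …
ICs: h(0) = 3, h′(0) = 9/2.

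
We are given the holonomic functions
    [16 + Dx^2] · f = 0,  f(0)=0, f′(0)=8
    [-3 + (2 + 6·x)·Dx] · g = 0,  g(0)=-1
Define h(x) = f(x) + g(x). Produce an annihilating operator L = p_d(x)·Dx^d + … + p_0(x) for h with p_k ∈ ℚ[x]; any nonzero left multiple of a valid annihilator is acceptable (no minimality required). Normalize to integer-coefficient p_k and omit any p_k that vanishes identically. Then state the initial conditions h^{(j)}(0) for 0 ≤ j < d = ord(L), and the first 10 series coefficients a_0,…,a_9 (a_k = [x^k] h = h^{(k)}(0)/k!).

L = (-4368 - 18432·x - 27648·x^2) + (1760 + 17568·x + 55296·x^2 + 55296·x^3)·Dx + (-273 - 1152·x - 1728·x^2)·Dx^2 + (110 + 1098·x + 3456·x^2 + 3456·x^3)·Dx^3  (order 3).
h: a_k = -1, 13/2, 9/8, -1105/48, 405/128, 40021/3840, 15309/1024, -26928169/645120, 2814669/32768, -39629497619/185794560, …
ICs: h(0) = -1, h′(0) = 13/2, h′′(0) = 9/4.

f: a_k = 0, 8, 0, -64/3, 0, 256/15, 0, -2048/315, 0, 4096/2835, …
g: a_k = -1, -3/2, 9/8, -27/16, 405/128, -1701/256, 15309/1024, -72171/2048, 2814669/32768, -14073345/65536, …
f+g: L₀ = lclm(L_f,L_g), ord ≤ 2+1.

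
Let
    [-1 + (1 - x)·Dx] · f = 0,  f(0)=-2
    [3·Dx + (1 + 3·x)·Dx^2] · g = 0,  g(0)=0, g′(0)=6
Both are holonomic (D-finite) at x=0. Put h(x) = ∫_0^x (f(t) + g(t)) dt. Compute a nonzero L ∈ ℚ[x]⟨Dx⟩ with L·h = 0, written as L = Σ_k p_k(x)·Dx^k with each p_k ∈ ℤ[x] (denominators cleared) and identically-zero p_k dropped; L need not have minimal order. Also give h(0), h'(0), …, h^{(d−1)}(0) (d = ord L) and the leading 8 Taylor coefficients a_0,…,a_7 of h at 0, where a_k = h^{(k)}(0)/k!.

f: a_k = -2, -2, -2, -2, -2, -2, -2, -2, …
g: a_k = 0, 6, -9, 18, -81/2, 486/5, -243, 4374/7, …
Weyl lclm of L_f,L_g ⇒ L₀ (ord ≤ 3).
h=∫₀ˣh₀: take L = L₀·Dx.
L = (54 + 18·x)·Dx^2 + (-12 + 72·x + 36·x^2)·Dx^3 + (-5 - 13·x + 9·x^2 + 9·x^3)·Dx^4  (order 4).
h: a_k = 0, -2, 2, -11/3, 4, -17/2, 238/15, -35, …
ICs: h(0) = 0, h′(0) = -2, h′′(0) = 4, h′′′(0) = -22.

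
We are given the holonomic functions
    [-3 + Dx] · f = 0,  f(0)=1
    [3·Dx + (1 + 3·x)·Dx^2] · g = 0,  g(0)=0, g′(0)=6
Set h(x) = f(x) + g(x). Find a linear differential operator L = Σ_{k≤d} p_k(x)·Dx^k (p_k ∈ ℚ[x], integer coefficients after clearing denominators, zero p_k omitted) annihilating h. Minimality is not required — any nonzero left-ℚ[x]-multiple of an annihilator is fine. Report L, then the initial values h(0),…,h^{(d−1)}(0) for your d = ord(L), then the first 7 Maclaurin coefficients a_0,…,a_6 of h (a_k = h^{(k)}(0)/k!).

f: a_k = 1, 3, 9/2, 9/2, 27/8, 81/40, 81/80, …
g: a_k = 0, 6, -9, 18, -81/2, 486/5, -243, …
Sum ⇒ L₀ = lclm(L_f,L_g) in ℚ(x)⟨Dx⟩.
L = (-27 - 27·x)·Dx + (3 - 18·x - 27·x^2)·Dx^2 + (2 + 9·x + 9·x^2)·Dx^3  (order 3).
h: a_k = 1, 9, -9/2, 45/2, -297/8, 3969/40, -19359/80, …
ICs: h(0) = 1, h′(0) = 9, h′′(0) = -9.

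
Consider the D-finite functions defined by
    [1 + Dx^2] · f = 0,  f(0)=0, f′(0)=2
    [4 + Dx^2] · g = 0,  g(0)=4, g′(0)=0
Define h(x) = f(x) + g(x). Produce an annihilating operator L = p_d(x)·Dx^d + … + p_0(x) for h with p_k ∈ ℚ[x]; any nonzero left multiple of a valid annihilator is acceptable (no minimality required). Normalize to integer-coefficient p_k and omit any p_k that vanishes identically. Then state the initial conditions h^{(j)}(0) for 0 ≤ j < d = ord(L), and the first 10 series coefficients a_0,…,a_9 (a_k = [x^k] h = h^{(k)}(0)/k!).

f: a_k = 0, 2, 0, -1/3, 0, 1/60, 0, -1/2520, 0, 1/181440, …
g: a_k = 4, 0, -8, 0, 8/3, 0, -16/45, 0, 8/315, 0, …
Weyl lclm of L_f,L_g ⇒ L₀ (ord ≤ 4).
L = 4 + 5·Dx^2 + Dx^4  (order 4).
h: a_k = 4, 2, -8, -1/3, 8/3, 1/60, -16/45, -1/2520, 8/315, 1/181440, …
ICs: h(0) = 4, h′(0) = 2, h′′(0) = -16, h′′′(0) = -2.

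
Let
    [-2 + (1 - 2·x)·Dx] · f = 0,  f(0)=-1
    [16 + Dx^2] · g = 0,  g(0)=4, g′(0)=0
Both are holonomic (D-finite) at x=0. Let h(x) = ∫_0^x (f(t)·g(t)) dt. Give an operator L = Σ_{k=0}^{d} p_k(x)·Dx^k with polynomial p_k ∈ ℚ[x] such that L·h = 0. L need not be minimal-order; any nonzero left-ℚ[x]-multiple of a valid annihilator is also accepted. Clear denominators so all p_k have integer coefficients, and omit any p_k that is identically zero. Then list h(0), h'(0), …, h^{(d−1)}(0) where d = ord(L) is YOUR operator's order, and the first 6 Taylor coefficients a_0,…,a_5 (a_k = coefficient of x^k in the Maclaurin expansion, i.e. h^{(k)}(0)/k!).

L = (-16 + 32·x)·Dx + 4·Dx^2 + (-1 + 2·x)·Dx^3  (order 3).
h: a_k = 0, -4, -4, 16/3, 8, 64/15, …
ICs: h(0) = 0, h′(0) = -4, h′′(0) = -8.

f: a_k = -1, -2, -4, -8, -16, -32, …
g: a_k = 4, 0, -32, 0, 128/3, 0, …
f·g: L₀ = L_f ⊗_s L_g, ord ≤ 1·2.
Integrate: L := L₀·Dx.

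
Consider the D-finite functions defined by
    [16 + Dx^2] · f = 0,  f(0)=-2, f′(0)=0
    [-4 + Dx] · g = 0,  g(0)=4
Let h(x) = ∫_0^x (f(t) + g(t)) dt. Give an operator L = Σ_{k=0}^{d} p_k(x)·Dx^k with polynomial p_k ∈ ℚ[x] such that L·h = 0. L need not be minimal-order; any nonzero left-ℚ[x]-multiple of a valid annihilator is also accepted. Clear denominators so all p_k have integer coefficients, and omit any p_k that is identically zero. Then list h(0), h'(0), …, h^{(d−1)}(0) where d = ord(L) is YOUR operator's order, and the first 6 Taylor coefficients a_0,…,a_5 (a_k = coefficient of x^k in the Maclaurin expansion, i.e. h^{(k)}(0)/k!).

L = -64·Dx + 16·Dx^2 - 4·Dx^3 + Dx^4  (order 4).
h: a_k = 0, 2, 8, 16, 32/3, 64/15, …
ICs: h(0) = 0, h′(0) = 2, h′′(0) = 16, h′′′(0) = 96.

f: a_k = -2, 0, 16, 0, -64/3, 0, …
g: a_k = 4, 16, 32, 128/3, 128/3, 512/15, …
Weyl lclm of L_f,L_g ⇒ L₀ (ord ≤ 3).
h=∫h₀ ⇒ L = L₀·Dx.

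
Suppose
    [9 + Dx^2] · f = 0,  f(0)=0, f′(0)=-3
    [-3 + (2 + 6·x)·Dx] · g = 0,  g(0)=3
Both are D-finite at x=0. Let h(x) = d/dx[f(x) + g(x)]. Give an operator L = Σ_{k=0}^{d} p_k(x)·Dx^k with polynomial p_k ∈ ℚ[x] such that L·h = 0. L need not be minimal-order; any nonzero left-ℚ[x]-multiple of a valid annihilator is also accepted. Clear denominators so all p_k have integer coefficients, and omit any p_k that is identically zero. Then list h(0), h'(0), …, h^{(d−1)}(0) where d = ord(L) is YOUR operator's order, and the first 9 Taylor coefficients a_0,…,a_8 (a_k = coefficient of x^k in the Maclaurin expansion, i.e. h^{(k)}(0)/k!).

L = (-513 - 648·x - 972·x^2) + (-126 - 810·x - 1944·x^2 - 1944·x^3)·Dx + (-57 - 72·x - 108·x^2)·Dx^2 + (-14 - 90·x - 216·x^2 - 216·x^3)·Dx^3  (order 3).
h: a_k = 3/2, -27/4, 459/16, -1215/32, 22923/256, -137781/512, 7609059/10240, -8444007/4096, 13298191281/2293760, …
ICs: h(0) = 3/2, h′(0) = -27/4, h′′(0) = 459/8.

f: a_k = 0, -3, 0, 9/2, 0, -81/40, 0, 243/560, 0, …
g: a_k = 3, 9/2, -27/8, 81/16, -1215/128, 5103/256, -45927/1024, 216513/2048, -8444007/32768, …
L₀ := lclm(L_f,L_g); ord L₀ ≤ 2+1.
Differentiate: ansatz ord ≤ ord L₀ ⇒ L.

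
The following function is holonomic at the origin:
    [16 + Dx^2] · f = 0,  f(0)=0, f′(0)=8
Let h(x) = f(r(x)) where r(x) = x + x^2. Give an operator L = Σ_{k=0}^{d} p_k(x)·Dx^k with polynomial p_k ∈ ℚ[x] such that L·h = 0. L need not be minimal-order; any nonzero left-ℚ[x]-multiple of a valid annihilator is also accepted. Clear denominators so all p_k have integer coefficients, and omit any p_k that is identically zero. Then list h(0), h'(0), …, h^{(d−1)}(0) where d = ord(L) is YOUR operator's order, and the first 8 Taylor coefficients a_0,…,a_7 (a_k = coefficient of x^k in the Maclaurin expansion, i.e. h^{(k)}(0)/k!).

L = (16 + 96·x + 192·x^2 + 128·x^3) - 2·Dx + (1 + 2·x)·Dx^2  (order 2).
h: a_k = 0, 8, 8, -64/3, -64, -704/15, 64, 51712/315, …
ICs: h(0) = 0, h′(0) = 8.

f: a_k = 0, 8, 0, -64/3, 0, 256/15, 0, -2048/315, …
Change of var in L_f (x↦r) gives L₀.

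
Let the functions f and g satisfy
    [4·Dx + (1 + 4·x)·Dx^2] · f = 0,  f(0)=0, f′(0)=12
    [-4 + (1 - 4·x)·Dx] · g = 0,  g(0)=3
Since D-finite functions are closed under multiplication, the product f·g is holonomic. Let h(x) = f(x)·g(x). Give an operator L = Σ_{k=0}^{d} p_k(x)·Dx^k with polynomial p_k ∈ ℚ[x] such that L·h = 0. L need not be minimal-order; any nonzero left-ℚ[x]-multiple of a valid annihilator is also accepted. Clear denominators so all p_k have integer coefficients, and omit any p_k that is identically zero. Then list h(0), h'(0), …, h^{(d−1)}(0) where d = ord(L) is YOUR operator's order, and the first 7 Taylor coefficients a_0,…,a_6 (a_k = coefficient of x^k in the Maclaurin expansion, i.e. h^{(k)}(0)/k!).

f: a_k = 0, 12, -24, 64, -192, 3072/5, -2048, …
g: a_k = 3, 12, 48, 192, 768, 3072, 12288, …
h₀=f·g: eliminate ⇒ L₀, order ≤ 2·1.
L = 16 + (4 + 48·x)·Dx + (-1 + 16·x^2)·Dx^2  (order 2).
h: a_k = 0, 36, 72, 480, 1344, 36096/5, 113664/5, …
ICs: h(0) = 0, h′(0) = 36.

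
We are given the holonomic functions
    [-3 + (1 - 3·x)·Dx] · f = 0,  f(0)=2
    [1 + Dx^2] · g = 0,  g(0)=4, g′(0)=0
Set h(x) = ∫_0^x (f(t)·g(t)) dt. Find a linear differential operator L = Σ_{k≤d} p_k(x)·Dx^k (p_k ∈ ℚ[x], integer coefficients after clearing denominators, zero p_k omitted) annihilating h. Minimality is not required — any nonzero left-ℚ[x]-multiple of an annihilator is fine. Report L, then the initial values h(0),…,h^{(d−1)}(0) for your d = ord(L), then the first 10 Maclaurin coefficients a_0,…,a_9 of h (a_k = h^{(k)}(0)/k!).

L = (-1 + 3·x)·Dx + 6·Dx^2 + (-1 + 3·x)·Dx^3  (order 3).
h: a_k = 0, 8, 12, 68/3, 51, 1837/15, 1837/6, 495989/630, 495989/240, 249978457/45360, …
ICs: h(0) = 0, h′(0) = 8, h′′(0) = 24.

f: a_k = 2, 6, 18, 54, 162, 486, 1458, 4374, 13122, 39366, …
g: a_k = 4, 0, -2, 0, 1/6, 0, -1/180, 0, 1/10080, 0, …
h₀=f·g: eliminate ⇒ L₀, order ≤ 1·2.
Integrate: L := L₀·Dx.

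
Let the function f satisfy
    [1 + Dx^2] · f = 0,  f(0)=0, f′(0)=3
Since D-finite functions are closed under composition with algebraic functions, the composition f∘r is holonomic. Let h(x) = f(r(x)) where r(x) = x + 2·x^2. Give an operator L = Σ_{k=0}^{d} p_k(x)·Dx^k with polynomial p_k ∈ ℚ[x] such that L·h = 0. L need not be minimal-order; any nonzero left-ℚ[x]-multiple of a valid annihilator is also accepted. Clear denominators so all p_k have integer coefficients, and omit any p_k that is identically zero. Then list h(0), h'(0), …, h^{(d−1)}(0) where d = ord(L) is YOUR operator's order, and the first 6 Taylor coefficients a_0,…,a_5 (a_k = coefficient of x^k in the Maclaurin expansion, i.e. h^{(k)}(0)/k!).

L = (1 + 12·x + 48·x^2 + 64·x^3) - 4·Dx + (1 + 4·x)·Dx^2  (order 2).
h: a_k = 0, 3, 6, -1/2, -3, -239/40, …
ICs: h(0) = 0, h′(0) = 3.

f: a_k = 0, 3, 0, -1/2, 0, 1/40, …
h₀=f(r): pull back L_f along r ⇒ L₀.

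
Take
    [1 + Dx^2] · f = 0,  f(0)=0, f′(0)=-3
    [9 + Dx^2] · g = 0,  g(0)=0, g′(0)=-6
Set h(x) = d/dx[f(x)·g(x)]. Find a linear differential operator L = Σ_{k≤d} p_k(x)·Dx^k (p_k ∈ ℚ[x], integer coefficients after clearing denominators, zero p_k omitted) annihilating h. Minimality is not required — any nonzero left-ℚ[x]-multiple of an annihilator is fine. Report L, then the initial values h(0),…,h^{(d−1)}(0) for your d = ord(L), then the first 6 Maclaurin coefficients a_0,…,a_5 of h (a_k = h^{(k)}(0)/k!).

f: a_k = 0, -3, 0, 1/2, 0, -1/40, …
g: a_k = 0, -6, 0, 9, 0, -81/20, …
h₀=f·g: eliminate ⇒ L₀, order ≤ 2·2.
Derive L from L₀ (diff closure).
L = 64 + 20·Dx^2 + Dx^4  (order 4).
h: a_k = 0, 36, 0, -120, 0, 504/5, …
ICs: h(0) = 0, h′(0) = 36, h′′(0) = 0, h′′′(0) = -720.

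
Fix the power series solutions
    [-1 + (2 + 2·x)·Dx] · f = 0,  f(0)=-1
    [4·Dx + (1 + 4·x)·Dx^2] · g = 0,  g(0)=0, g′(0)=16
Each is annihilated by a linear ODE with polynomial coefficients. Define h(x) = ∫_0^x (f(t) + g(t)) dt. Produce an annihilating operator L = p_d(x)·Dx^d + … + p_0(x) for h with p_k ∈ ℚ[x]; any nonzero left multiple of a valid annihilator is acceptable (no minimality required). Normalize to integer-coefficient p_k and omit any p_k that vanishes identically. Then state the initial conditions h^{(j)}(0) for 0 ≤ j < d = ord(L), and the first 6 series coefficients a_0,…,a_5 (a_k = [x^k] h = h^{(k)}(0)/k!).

L = (52 + 16·x)·Dx^2 + (125 + 232·x + 80·x^2)·Dx^3 + (14 + 78·x + 96·x^2 + 32·x^3)·Dx^4  (order 4).
h: a_k = 0, -1, 31/4, -85/8, 4093/192, -32763/640, …
ICs: h(0) = 0, h′(0) = -1, h′′(0) = 31/2, h′′′(0) = -255/4.

f: a_k = -1, -1/2, 1/8, -1/16, 5/128, -7/256, …
g: a_k = 0, 16, -32, 256/3, -256, 4096/5, …
h₀=f+g: left-lcm gives L₀, ord ≤ 3.
Integrate: L := L₀·Dx.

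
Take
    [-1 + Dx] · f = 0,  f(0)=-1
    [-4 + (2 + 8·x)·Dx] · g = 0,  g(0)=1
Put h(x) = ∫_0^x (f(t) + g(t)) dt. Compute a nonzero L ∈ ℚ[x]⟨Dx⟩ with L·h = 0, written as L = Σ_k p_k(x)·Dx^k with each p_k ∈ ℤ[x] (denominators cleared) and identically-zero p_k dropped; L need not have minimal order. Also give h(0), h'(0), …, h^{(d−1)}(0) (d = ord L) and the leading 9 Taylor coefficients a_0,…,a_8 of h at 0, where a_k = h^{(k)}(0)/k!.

L = (6 + 8·x)·Dx + (-5 - 8·x - 16·x^2)·Dx^2 + (-1 + 16·x^2)·Dx^3  (order 3).
h: a_k = 0, 0, 1/2, -5/6, 23/24, -241/120, 3359/720, -60481/5040, 1330559/40320, …
ICs: h(0) = 0, h′(0) = 0, h′′(0) = 1.

f: a_k = -1, -1, -1/2, -1/6, -1/24, -1/120, -1/720, -1/5040, -1/40320, …
g: a_k = 1, 2, -2, 4, -10, 28, -84, 264, -858, …
h₀=f+g: left-lcm gives L₀, ord ≤ 2.
Integrate: L := L₀·Dx.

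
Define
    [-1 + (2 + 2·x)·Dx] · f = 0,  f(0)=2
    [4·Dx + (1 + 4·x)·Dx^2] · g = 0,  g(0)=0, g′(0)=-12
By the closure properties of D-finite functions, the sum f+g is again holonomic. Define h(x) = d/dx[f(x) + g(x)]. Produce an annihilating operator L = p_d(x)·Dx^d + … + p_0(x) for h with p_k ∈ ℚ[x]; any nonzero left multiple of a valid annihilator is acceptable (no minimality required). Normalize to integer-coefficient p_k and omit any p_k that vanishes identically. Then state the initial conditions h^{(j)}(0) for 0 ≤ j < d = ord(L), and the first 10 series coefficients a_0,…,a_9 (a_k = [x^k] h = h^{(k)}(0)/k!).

L = (52 + 16·x) + (125 + 232·x + 80·x^2)·Dx + (14 + 78·x + 96·x^2 + 32·x^3)·Dx^2  (order 2).
h: a_k = -11, 95/2, -1533/8, 12283/16, -393181/128, 3145665/256, -50331417/1024, 402652755/2048, -25769797341/32768, 206158418053/65536, …
ICs: h(0) = -11, h′(0) = 95/2.

f: a_k = 2, 1, -1/4, 1/8, -5/64, 7/128, -21/512, 33/1024, -429/16384, 715/32768, …
g: a_k = 0, -12, 24, -64, 192, -3072/5, 2048, -49152/7, 24576, -262144/3, …
f+g: L₀ = lclm(L_f,L_g), ord ≤ 1+2.
h₀' ⇒ L via d/dx closure of L₀.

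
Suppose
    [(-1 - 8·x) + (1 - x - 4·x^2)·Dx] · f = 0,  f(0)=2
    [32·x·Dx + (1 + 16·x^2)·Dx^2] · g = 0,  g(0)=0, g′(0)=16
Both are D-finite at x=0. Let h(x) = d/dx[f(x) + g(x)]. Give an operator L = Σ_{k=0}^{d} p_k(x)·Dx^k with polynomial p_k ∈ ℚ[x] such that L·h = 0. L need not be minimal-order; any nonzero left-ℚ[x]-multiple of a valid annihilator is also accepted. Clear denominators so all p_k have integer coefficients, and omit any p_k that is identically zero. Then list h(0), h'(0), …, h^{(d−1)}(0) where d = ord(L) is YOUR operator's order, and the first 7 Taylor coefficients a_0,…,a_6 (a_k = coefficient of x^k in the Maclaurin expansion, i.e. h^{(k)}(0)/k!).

L = (-160 + 640·x + 14848·x^2 + 36864·x^3 + 178176·x^4 + 98304·x^6) + (43 + 336·x + 16·x^2 + 3072·x^3 + 35072·x^4 + 124928·x^5 + 12288·x^6 + 98304·x^7)·Dx + (-5 - 23·x - 272·x^2 - 16·x^3 - 2368·x^4 + 5888·x^5 + 12288·x^6 + 4096·x^7 + 16384·x^8)·Dx^2  (order 2).
h: a_k = 18, 20, -202, 232, 4746, 2172, -59362, …
ICs: h(0) = 18, h′(0) = 20.

f: a_k = 2, 2, 10, 18, 58, 130, 362, …
g: a_k = 0, 16, 0, -256/3, 0, 4096/5, 0, …
Weyl lclm of L_f,L_g ⇒ L₀ (ord ≤ 3).
h₀' ⇒ L via d/dx closure of L₀.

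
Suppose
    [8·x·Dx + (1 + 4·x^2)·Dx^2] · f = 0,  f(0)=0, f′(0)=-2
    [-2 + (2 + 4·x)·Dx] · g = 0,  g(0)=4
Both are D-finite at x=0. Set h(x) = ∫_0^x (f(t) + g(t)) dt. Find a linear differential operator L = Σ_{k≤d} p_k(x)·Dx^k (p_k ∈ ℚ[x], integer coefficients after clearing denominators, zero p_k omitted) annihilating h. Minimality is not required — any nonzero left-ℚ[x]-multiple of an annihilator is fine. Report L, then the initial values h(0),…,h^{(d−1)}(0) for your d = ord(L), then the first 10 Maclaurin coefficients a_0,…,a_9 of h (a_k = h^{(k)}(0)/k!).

f: a_k = 0, -2, 0, 8/3, 0, -32/5, 0, 128/7, 0, -512/9, …
g: a_k = 4, 4, -2, 2, -5/2, 7/2, -21/4, 33/4, -429/32, 715/32, …
Sum ⇒ L₀ = lclm(L_f,L_g) in ℚ(x)⟨Dx⟩.
h=∫h₀ ⇒ L = L₀·Dx.
L = (-8 - 40·x + 96·x^2 + 96·x^3)·Dx^2 + (-11 - 32·x + 40·x^2 + 384·x^3 + 336·x^4)·Dx^3 + (-1 + 6·x + 24·x^2 + 48·x^3 + 112·x^4 + 96·x^5)·Dx^4  (order 4).
h: a_k = 0, 4, 1, -2/3, 7/6, -1/2, -29/60, -3/4, 743/224, -143/96, …
ICs: h(0) = 0, h′(0) = 4, h′′(0) = 2, h′′′(0) = -4.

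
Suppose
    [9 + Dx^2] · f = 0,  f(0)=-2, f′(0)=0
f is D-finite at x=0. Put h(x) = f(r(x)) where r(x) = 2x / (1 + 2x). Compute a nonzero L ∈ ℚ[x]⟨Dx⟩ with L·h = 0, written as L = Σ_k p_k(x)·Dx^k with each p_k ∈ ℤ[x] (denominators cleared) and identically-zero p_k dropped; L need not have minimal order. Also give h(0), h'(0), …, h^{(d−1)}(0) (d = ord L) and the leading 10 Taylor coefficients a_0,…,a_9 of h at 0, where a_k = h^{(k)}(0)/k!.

f: a_k = -2, 0, 9, 0, -27/4, 0, 81/40, 0, -729/2240, 0, …
Change of var in L_f (x↦r) gives L₀.
L = 36 + (4 + 24·x + 48·x^2 + 32·x^3)·Dx + (1 + 8·x + 24·x^2 + 32·x^3 + 16·x^4)·Dx^2  (order 2).
h: a_k = -2, 0, 36, -144, 324, -288, -6552/5, 44064/5, -1174212/35, 3498048/35, …
ICs: h(0) = -2, h′(0) = 0.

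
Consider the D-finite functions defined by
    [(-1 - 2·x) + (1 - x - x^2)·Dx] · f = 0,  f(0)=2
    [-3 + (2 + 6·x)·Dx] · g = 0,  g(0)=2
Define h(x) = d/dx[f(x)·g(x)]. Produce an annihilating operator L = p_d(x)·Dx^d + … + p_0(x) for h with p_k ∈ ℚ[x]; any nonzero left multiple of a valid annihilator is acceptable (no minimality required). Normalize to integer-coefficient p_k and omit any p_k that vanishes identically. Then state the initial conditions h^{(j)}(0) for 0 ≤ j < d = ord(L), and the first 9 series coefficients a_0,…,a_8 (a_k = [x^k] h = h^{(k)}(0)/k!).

L = (19 + 186·x + 321·x^2 + 210·x^3 + 135·x^4) + (-10 - 34·x - 6·x^2 + 50·x^3 + 114·x^4 + 54·x^5)·Dx  (order 1).
h: a_k = 10, 19, 315/4, 739/8, 24295/64, 30117/128, 917847/512, -395485/1024, 157304223/16384, …
ICs: h(0) = 10.

f: a_k = 2, 2, 4, 6, 10, 16, 26, 42, 68, …
g: a_k = 2, 3, -9/4, 27/8, -405/64, 1701/128, -15309/512, 72171/1024, -2814669/16384, …
Sym-product of L_f,L_g gives L₀ (≤ ord 1).
h₀' ⇒ L via d/dx closure of L₀.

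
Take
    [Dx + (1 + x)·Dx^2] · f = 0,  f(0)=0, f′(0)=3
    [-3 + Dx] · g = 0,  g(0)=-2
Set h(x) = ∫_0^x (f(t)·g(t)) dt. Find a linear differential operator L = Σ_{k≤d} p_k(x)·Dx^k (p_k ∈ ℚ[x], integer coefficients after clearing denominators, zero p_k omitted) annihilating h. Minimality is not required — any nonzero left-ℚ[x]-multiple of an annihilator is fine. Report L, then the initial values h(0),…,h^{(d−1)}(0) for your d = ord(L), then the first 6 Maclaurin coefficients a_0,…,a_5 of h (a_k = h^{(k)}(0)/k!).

L = (6 + 9·x)·Dx + (-5 - 6·x)·Dx^2 + (1 + x)·Dx^3  (order 3).
h: a_k = 0, 0, -3, -5, -5, -18/5, …
ICs: h(0) = 0, h′(0) = 0, h′′(0) = -6.

f: a_k = 0, 3, -3/2, 1, -3/4, 3/5, …
g: a_k = -2, -6, -9, -9, -27/4, -81/20, …
f·g: L₀ = L_f ⊗_s L_g, ord ≤ 2·1.
∫: right-multiply L₀ by Dx.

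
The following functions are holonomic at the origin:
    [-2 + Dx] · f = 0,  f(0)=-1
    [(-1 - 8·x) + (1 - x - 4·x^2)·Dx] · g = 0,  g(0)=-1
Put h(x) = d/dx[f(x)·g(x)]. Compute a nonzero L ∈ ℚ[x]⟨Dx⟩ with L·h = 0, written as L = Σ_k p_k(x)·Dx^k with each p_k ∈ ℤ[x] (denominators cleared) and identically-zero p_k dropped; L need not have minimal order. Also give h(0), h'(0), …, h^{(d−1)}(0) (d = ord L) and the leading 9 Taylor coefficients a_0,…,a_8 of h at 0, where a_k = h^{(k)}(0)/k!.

L = (18 + 44·x + 20·x^2 - 96·x^3 + 64·x^4) + (-3 - 3·x + 26·x^2 + 16·x^3 - 32·x^4)·Dx  (order 1).
h: a_k = 3, 18, 67, 236, 743, 34622/15, 34269/5, 2115016/105, 18241339/315, …
ICs: h(0) = 3.

f: a_k = -1, -2, -2, -4/3, -2/3, -4/15, -4/45, -8/315, -2/315, …
g: a_k = -1, -1, -5, -9, -29, -65, -181, -441, -1165, …
Product ⇒ symmetric product L₀, ord ≤ 1.
h₀' ⇒ L via d/dx closure of L₀.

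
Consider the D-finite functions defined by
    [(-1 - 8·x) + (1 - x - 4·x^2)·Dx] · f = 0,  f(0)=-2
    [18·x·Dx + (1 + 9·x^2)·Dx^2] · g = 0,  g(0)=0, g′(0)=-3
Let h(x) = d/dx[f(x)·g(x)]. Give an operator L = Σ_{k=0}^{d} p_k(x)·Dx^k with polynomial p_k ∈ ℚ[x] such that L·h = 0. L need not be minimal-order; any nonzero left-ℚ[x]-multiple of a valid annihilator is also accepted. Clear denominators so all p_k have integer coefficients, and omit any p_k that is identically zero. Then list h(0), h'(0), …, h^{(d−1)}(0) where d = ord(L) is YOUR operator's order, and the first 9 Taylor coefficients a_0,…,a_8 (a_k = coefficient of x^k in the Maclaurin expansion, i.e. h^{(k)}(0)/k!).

f: a_k = -2, -2, -10, -18, -58, -130, -362, -882, -2330, …
g: a_k = 0, -3, 0, 9, 0, -243/5, 0, 2187/7, 0, …
h₀=f·g: eliminate ⇒ L₀, order ≤ 1·2.
Differentiate: ansatz ord ≤ ord L₀ ⇒ L.
L = (6 + 5022·x^2 + 7776·x^3 + 46656·x^4) + (21 + 186·x + 297·x^2 + 1710·x^3 + 7776·x^4 + 31104·x^5)·Dx + (-4 - 5·x - 119·x^2 + 99·x^3 - 315·x^4 + 1296·x^5 + 3888·x^6)·Dx^2  (order 2).
h: a_k = 6, 12, 36, 144, 906, 9756/5, 2976, 483264/35, 2457162/35, …
ICs: h(0) = 6, h′(0) = 12.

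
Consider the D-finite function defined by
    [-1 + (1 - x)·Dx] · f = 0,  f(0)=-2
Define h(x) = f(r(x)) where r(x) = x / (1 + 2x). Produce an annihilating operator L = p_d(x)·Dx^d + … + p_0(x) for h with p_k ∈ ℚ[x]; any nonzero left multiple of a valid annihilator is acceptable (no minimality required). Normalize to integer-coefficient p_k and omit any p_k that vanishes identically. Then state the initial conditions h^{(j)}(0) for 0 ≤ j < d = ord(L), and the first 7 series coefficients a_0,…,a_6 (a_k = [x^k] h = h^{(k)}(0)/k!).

L = -1 + (1 + 3·x + 2·x^2)·Dx  (order 1).
h: a_k = -2, -2, 2, -2, 2, -2, 2, …
ICs: h(0) = -2.

f: a_k = -2, -2, -2, -2, -2, -2, -2, …
L₀ from L_f via x↦r, Dx↦r'^{-1}Dx.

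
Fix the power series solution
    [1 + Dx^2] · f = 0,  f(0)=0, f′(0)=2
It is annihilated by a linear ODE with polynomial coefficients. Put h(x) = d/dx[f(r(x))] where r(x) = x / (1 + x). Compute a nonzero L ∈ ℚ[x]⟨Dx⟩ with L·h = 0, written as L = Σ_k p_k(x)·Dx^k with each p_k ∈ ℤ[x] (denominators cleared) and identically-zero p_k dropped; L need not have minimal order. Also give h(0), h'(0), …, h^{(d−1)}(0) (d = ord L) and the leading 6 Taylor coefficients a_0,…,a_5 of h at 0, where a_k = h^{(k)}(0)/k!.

f: a_k = 0, 2, 0, -1/3, 0, 1/60, …
h₀=f(r): pull back L_f along r ⇒ L₀.
h₀' ⇒ L via d/dx closure of L₀.
L = (7 + 12·x + 6·x^2) + (6 + 18·x + 18·x^2 + 6·x^3)·Dx + (1 + 4·x + 6·x^2 + 4·x^3 + x^4)·Dx^2  (order 2).
h: a_k = 2, -4, 5, -4, 1/12, 15/2, …
ICs: h(0) = 2, h′(0) = -4.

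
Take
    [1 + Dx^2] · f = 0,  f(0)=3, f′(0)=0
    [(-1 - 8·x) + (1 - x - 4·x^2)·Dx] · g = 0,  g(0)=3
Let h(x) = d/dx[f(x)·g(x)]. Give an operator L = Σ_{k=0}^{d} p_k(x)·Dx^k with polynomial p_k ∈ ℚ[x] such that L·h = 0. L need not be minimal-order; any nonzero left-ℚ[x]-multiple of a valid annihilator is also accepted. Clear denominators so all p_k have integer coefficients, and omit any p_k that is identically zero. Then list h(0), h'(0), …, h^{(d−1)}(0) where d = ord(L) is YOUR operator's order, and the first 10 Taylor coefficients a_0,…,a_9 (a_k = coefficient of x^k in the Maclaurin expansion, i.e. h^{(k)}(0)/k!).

L = (159 - 2·x - 7·x^2 + 8·x^3 + 16·x^4) + (22 + 178·x + 24·x^2 + 64·x^3)·Dx + (-7 + 6·x + 25·x^2 + 8·x^3 + 16·x^4)·Dx^2  (order 2).
h: a_k = 9, 81, 459/2, 1911/2, 21795/8, 360087/40, 2060723/80, 43372281/560, 983838753/4480, 25452408689/40320, …
ICs: h(0) = 9, h′(0) = 81.

f: a_k = 3, 0, -3/2, 0, 1/8, 0, -1/240, 0, 1/13440, 0, …
g: a_k = 3, 3, 15, 27, 87, 195, 543, 1323, 3495, 8787, …
h₀=f·g: eliminate ⇒ L₀, order ≤ 2·1.
h₀' ⇒ L via d/dx closure of L₀.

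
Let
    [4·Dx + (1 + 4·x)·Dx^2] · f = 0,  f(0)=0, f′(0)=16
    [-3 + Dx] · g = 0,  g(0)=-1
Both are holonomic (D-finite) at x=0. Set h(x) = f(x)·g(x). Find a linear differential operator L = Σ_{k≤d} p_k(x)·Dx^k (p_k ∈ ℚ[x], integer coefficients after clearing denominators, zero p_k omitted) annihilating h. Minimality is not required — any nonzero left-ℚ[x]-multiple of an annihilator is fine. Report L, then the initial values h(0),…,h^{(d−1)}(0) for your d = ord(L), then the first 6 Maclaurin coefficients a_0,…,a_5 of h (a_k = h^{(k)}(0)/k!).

L = (-3 + 36·x) + (-2 - 24·x)·Dx + (1 + 4·x)·Dx^2  (order 2).
h: a_k = 0, -16, -16, -184/3, 72, -1726/5, …
ICs: h(0) = 0, h′(0) = -16.

f: a_k = 0, 16, -32, 256/3, -256, 4096/5, …
g: a_k = -1, -3, -9/2, -9/2, -27/8, -81/40, …
Sym-product of L_f,L_g gives L₀ (≤ ord 2).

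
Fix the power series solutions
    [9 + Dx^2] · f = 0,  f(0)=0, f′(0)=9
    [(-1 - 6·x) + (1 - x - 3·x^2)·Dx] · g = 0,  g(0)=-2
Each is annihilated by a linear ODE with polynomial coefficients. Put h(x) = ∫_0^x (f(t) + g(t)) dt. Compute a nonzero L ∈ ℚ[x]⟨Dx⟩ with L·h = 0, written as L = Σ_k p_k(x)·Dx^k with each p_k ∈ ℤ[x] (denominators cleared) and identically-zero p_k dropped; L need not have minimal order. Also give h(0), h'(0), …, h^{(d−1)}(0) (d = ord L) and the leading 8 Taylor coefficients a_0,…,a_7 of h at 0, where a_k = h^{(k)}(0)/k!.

f: a_k = 0, 9, 0, -27/2, 0, 243/40, 0, -729/560, …
g: a_k = -2, -2, -8, -14, -38, -80, -194, -434, …
Sum ⇒ L₀ = lclm(L_f,L_g) in ℚ(x)⟨Dx⟩.
h=∫₀ˣh₀: take L = L₀·Dx.
L = (-459 - 2916·x - 1539·x^2 - 3888·x^3 - 3645·x^4 - 4374·x^5)·Dx + (153 - 153·x - 378·x^2 + 405·x^3 - 2187·x^5 - 2187·x^6)·Dx^2 + (-51 - 324·x - 171·x^2 - 432·x^3 - 405·x^4 - 486·x^5)·Dx^3 + (17 - 17·x - 42·x^2 + 45·x^3 - 243·x^5 - 243·x^6)·Dx^4  (order 4).
h: a_k = 0, -2, 7/2, -8/3, -55/8, -38/5, -2957/240, -194/7, …
ICs: h(0) = 0, h′(0) = -2, h′′(0) = 7, h′′′(0) = -16.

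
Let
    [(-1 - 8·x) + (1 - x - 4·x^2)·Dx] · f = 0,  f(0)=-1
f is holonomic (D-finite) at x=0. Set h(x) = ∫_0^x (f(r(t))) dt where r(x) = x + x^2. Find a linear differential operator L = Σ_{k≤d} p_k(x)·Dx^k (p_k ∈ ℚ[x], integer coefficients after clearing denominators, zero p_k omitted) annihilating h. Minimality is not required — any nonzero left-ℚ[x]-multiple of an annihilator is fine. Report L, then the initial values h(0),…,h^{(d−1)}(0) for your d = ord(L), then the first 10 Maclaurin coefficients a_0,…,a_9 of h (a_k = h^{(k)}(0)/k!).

L = (1 + 10·x + 24·x^2 + 16·x^3)·Dx + (-1 + x + 5·x^2 + 8·x^3 + 4·x^4)·Dx^2  (order 2).
h: a_k = 0, -1, -1/2, -2, -19/4, -61/5, -104/3, -689/7, -2293/8, -7646/9, …
ICs: h(0) = 0, h′(0) = -1.

f: a_k = -1, -1, -5, -9, -29, -65, -181, -441, -1165, -2929, …
f∘r: x↦r, Dx↦Dx/r' in L_f ⇒ L₀.
Integrate: L := L₀·Dx.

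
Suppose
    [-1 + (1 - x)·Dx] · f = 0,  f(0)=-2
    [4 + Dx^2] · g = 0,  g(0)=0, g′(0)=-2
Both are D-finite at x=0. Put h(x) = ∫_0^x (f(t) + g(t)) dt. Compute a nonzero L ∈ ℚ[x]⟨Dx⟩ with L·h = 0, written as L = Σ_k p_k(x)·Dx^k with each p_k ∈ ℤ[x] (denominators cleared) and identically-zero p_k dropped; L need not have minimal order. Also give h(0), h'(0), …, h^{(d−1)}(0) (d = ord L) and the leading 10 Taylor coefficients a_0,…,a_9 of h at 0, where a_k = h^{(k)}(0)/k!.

f: a_k = -2, -2, -2, -2, -2, -2, -2, -2, -2, -2, …
g: a_k = 0, -2, 0, 4/3, 0, -4/15, 0, 8/315, 0, -4/2835, …
Weyl lclm of L_f,L_g ⇒ L₀ (ord ≤ 3).
h=∫₀ˣh₀: take L = L₀·Dx.
L = (20 - 16·x + 8·x^2)·Dx + (-12 + 28·x - 24·x^2 + 8·x^3)·Dx^2 + (5 - 4·x + 2·x^2)·Dx^3 + (-3 + 7·x - 6·x^2 + 2·x^3)·Dx^4  (order 4).
h: a_k = 0, -2, -2, -2/3, -1/6, -2/5, -17/45, -2/7, -311/1260, -2/9, …
ICs: h(0) = 0, h′(0) = -2, h′′(0) = -4, h′′′(0) = -4.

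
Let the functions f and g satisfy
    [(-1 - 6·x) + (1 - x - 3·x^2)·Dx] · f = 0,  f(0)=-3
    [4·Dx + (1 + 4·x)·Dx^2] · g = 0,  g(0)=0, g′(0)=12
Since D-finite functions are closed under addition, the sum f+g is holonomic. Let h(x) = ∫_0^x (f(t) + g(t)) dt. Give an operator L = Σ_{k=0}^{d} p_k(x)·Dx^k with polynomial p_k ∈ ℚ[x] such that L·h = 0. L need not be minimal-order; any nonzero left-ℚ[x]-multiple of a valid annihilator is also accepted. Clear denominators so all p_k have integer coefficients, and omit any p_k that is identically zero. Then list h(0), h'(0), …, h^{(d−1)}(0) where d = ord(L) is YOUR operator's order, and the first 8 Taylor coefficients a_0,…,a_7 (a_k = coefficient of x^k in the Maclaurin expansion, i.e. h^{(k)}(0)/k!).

L = (212 + 1072·x + 3144·x^2 + 2160·x^3 + 2592·x^4)·Dx^2 + (5 + 248·x + 1922·x^2 + 4308·x^3 + 4464·x^4 + 4320·x^5)·Dx^3 + (-6 - 53·x - 108·x^2 + 110·x^3 + 519·x^4 + 1044·x^5 + 864·x^6)·Dx^4  (order 4).
h: a_k = 0, -3, 9/2, -12, 43/4, -249/5, 412/5, -2339/7, …
ICs: h(0) = 0, h′(0) = -3, h′′(0) = 9, h′′′(0) = -72.

f: a_k = -3, -3, -12, -21, -57, -120, -291, -651, …
g: a_k = 0, 12, -24, 64, -192, 3072/5, -2048, 49152/7, …
f+g: L₀ = lclm(L_f,L_g), ord ≤ 1+2.
h=∫₀ˣh₀: take L = L₀·Dx.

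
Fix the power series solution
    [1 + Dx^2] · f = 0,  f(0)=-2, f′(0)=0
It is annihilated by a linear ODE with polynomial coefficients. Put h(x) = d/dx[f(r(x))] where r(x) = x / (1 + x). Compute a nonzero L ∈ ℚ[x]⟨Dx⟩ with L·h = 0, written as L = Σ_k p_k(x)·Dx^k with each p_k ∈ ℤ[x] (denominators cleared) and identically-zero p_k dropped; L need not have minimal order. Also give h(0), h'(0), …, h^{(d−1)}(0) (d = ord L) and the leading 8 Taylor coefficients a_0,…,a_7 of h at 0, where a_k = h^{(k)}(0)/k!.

f: a_k = -2, 0, 1, 0, -1/12, 0, 1/360, 0, …
Change of var in L_f (x↦r) gives L₀.
h₀' ⇒ L via d/dx closure of L₀.
L = (7 + 12·x + 6·x^2) + (6 + 18·x + 18·x^2 + 6·x^3)·Dx + (1 + 4·x + 6·x^2 + 4·x^3 + x^4)·Dx^2  (order 2).
h: a_k = 0, 2, -6, 35/3, -55/3, 1501/60, -609/20, 16699/504, …
ICs: h(0) = 0, h′(0) = 2.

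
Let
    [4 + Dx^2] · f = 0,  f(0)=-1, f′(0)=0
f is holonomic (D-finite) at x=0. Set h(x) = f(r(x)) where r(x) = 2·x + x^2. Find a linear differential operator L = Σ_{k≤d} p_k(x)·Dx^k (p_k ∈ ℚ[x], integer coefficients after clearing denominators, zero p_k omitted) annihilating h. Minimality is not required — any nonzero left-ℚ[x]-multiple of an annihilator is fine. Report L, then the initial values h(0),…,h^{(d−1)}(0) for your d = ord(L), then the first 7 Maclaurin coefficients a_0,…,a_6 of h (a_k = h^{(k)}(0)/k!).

f: a_k = -1, 0, 2, 0, -2/3, 0, 4/45, …
h₀=f(r): pull back L_f along r ⇒ L₀.
L = (16 + 48·x + 48·x^2 + 16·x^3) - Dx + (1 + x)·Dx^2  (order 2).
h: a_k = -1, 0, 8, 8, -26/3, -64/3, -464/45, …
ICs: h(0) = -1, h′(0) = 0.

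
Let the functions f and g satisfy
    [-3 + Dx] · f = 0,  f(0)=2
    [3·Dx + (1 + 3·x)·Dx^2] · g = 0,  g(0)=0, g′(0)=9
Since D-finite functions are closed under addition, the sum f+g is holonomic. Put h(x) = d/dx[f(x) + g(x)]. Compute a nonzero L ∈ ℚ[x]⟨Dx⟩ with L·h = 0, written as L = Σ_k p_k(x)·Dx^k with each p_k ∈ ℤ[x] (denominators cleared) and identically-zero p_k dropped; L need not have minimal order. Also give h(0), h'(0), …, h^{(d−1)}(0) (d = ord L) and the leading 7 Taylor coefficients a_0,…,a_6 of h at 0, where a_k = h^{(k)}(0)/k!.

f: a_k = 2, 6, 9, 9, 27/4, 81/20, 81/40, …
g: a_k = 0, 9, -27/2, 27, -243/4, 729/5, -729/2, …
h₀=f+g: left-lcm gives L₀, ord ≤ 3.
Derive L from L₀ (diff closure).
L = (-27 - 27·x) + (3 - 18·x - 27·x^2)·Dx + (2 + 9·x + 9·x^2)·Dx^2  (order 2).
h: a_k = 15, -9, 108, -216, 2997/4, -43497/20, 262683/40, …
ICs: h(0) = 15, h′(0) = -9.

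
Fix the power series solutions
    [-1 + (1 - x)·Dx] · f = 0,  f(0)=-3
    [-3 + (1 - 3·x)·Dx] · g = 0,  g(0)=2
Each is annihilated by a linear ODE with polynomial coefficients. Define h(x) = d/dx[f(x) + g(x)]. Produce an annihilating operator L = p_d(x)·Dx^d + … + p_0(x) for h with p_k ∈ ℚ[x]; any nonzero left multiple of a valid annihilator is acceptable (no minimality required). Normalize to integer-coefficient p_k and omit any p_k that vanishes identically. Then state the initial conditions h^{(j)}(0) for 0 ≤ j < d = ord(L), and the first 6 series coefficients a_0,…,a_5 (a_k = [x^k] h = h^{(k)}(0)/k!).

f: a_k = -3, -3, -3, -3, -3, -3, …
g: a_k = 2, 6, 18, 54, 162, 486, …
h₀=f+g: left-lcm gives L₀, ord ≤ 2.
h=h₀': d/dx-closure on L₀ ⇒ L.
L = 18 + (-12 + 18·x)·Dx + (1 - 4·x + 3·x^2)·Dx^2  (order 2).
h: a_k = 3, 30, 153, 636, 2415, 8730, …
ICs: h(0) = 3, h′(0) = 30.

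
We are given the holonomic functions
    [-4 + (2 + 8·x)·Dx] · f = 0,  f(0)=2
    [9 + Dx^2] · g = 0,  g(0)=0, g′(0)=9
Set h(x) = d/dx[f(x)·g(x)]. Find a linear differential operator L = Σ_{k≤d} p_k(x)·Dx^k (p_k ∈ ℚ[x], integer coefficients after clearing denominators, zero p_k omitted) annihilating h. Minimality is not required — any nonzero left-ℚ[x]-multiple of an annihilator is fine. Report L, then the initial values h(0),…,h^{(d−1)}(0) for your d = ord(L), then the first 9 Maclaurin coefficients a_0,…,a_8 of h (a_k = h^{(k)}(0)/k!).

f: a_k = 2, 4, -4, 8, -20, 56, -168, 528, -1716, …
g: a_k = 0, 9, 0, -27/2, 0, 243/40, 0, -729/560, 0, …
h₀=f·g: eliminate ⇒ L₀, order ≤ 1·2.
Derive L from L₀ (diff closure).
L = (131 + 1392·x + 4512·x^2 + 6912·x^3 + 6912·x^4) + (4 - 80·x - 576·x^2 - 768·x^3)·Dx + (7 + 80·x + 352·x^2 + 768·x^3 + 768·x^4)·Dx^2  (order 2).
h: a_k = 18, 72, -189, 72, -2277/4, 12609/5, -355293/40, 226206/7, -267966063/2240, …
ICs: h(0) = 18, h′(0) = 72.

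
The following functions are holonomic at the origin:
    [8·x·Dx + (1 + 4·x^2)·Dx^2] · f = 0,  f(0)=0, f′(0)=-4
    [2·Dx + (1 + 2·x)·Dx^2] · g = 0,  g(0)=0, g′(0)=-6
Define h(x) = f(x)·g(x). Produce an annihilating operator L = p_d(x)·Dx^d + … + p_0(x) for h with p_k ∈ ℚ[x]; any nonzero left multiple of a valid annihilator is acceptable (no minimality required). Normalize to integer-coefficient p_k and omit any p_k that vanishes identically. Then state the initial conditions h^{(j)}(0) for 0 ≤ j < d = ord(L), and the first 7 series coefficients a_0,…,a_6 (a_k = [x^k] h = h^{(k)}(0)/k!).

L = (192 + 704·x + 2560·x^2 + 9984·x^3 + 15360·x^4 + 13312·x^5 + 4096·x^7)·Dx + (72 + 992·x + 4928·x^2 + 15488·x^3 + 34816·x^4 + 47616·x^5 + 35840·x^6 + 6144·x^7 + 14336·x^8)·Dx^2 + (24 + 256·x + 1536·x^2 + 4992·x^3 + 11520·x^4 + 19968·x^5 + 24576·x^6 + 18432·x^7 + 6144·x^8 + 8192·x^9)·Dx^3 + (5 + 36·x + 148·x^2 + 448·x^3 + 1056·x^4 + 1920·x^5 + 2688·x^6 + 3072·x^7 + 2304·x^8 + 1024·x^9 + 1024·x^10)·Dx^4  (order 4).
h: a_k = 0, 0, 24, -24, 0, -16, 1664/15, …
ICs: h(0) = 0, h′(0) = 0, h′′(0) = 48, h′′′(0) = -144.

f: a_k = 0, -4, 0, 16/3, 0, -64/5, 0, …
g: a_k = 0, -6, 6, -8, 12, -96/5, 32, …
Product ⇒ symmetric product L₀, ord ≤ 4.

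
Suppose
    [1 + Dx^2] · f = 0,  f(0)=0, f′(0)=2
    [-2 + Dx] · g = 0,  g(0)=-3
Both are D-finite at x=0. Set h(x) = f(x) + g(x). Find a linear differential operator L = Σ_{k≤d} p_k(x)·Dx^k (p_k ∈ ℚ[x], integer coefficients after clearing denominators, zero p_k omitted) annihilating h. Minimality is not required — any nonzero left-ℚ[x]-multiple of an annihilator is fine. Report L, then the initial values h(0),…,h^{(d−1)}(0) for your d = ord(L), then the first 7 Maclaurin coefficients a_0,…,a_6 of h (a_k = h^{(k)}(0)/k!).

L = -2 + Dx - 2·Dx^2 + Dx^3  (order 3).
h: a_k = -3, -4, -6, -13/3, -2, -47/60, -4/15, …
ICs: h(0) = -3, h′(0) = -4, h′′(0) = -12.

f: a_k = 0, 2, 0, -1/3, 0, 1/60, 0, …
g: a_k = -3, -6, -6, -4, -2, -4/5, -4/15, …
Sum ⇒ L₀ = lclm(L_f,L_g) in ℚ(x)⟨Dx⟩.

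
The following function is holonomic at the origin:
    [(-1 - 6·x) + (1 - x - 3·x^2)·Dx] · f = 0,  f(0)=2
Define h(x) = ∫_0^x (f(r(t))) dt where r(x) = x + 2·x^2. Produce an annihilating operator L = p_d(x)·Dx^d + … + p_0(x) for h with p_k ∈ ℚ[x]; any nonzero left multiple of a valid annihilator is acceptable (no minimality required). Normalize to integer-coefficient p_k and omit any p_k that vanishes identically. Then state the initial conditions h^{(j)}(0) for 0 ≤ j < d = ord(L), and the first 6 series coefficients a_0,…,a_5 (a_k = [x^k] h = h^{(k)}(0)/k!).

f: a_k = 2, 2, 8, 14, 38, 80, …
Substitute x→r, Dx→(1/r')Dx; clear ⇒ L₀.
∫: right-multiply L₀ by Dx.
L = (1 + 10·x + 36·x^2 + 48·x^3)·Dx + (-1 + x + 5·x^2 + 12·x^3 + 12·x^4)·Dx^2  (order 2).
h: a_k = 0, 2, 1, 4, 23/2, 154/5, …
ICs: h(0) = 0, h′(0) = 2.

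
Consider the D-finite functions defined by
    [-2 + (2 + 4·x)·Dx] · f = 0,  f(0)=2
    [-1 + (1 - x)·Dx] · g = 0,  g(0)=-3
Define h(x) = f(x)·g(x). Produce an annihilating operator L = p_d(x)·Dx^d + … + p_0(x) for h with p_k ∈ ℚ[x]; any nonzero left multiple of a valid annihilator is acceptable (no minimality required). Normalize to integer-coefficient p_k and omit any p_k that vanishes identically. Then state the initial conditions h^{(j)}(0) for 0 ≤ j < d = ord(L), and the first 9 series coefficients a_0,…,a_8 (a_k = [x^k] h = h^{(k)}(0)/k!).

f: a_k = 2, 2, -1, 1, -5/4, 7/4, -21/8, 33/8, -429/64, …
g: a_k = -3, -3, -3, -3, -3, -3, -3, -3, -3, …
Product ⇒ symmetric product L₀, ord ≤ 1.
L = (2 + x) + (-1 - x + 2·x^2)·Dx  (order 1).
h: a_k = -6, -12, -9, -12, -33/4, -27/2, -45/8, -18, 135/64, …
ICs: h(0) = -6.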